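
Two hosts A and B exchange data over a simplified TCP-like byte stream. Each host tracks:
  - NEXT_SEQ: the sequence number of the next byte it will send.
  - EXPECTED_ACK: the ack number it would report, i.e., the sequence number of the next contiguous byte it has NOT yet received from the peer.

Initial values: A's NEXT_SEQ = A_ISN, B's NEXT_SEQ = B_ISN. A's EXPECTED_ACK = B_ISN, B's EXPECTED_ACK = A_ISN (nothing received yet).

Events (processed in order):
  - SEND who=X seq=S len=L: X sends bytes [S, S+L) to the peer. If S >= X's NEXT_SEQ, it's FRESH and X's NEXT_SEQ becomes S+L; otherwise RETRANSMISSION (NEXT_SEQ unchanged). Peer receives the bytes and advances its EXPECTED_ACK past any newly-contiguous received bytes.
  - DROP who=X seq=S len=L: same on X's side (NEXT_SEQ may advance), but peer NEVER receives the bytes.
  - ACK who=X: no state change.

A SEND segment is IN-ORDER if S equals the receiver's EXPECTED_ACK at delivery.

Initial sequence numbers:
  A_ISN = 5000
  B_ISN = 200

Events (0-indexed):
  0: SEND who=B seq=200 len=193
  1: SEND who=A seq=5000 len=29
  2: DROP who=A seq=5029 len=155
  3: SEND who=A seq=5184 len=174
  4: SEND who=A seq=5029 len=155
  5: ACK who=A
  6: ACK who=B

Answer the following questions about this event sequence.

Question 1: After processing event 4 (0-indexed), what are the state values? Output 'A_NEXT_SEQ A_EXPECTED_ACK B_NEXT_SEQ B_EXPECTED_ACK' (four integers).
After event 0: A_seq=5000 A_ack=393 B_seq=393 B_ack=5000
After event 1: A_seq=5029 A_ack=393 B_seq=393 B_ack=5029
After event 2: A_seq=5184 A_ack=393 B_seq=393 B_ack=5029
After event 3: A_seq=5358 A_ack=393 B_seq=393 B_ack=5029
After event 4: A_seq=5358 A_ack=393 B_seq=393 B_ack=5358

5358 393 393 5358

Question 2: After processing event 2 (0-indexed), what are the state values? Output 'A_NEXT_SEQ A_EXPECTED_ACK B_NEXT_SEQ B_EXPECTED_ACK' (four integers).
After event 0: A_seq=5000 A_ack=393 B_seq=393 B_ack=5000
After event 1: A_seq=5029 A_ack=393 B_seq=393 B_ack=5029
After event 2: A_seq=5184 A_ack=393 B_seq=393 B_ack=5029

5184 393 393 5029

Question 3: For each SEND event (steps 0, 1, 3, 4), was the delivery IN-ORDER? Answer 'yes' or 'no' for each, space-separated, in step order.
Answer: yes yes no yes

Derivation:
Step 0: SEND seq=200 -> in-order
Step 1: SEND seq=5000 -> in-order
Step 3: SEND seq=5184 -> out-of-order
Step 4: SEND seq=5029 -> in-order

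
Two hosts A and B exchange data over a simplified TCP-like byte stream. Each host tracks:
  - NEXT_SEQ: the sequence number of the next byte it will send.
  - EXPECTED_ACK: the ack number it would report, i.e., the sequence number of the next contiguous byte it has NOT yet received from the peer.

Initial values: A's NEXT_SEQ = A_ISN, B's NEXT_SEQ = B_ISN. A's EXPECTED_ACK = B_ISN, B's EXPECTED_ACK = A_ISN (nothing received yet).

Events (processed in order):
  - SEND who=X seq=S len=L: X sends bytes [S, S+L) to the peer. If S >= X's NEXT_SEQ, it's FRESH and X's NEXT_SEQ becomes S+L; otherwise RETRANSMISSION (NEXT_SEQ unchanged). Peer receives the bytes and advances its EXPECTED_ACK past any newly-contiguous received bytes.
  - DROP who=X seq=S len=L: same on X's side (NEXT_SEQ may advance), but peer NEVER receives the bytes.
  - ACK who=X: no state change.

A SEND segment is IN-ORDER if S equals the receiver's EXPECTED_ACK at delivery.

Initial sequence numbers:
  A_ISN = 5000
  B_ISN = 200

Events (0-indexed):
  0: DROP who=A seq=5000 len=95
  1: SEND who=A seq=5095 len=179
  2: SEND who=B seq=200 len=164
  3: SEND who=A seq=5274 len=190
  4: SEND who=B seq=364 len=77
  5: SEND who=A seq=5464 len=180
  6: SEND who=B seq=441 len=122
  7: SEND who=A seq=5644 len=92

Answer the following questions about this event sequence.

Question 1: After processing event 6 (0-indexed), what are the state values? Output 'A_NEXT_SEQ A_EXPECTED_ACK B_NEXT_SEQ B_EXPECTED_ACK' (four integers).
After event 0: A_seq=5095 A_ack=200 B_seq=200 B_ack=5000
After event 1: A_seq=5274 A_ack=200 B_seq=200 B_ack=5000
After event 2: A_seq=5274 A_ack=364 B_seq=364 B_ack=5000
After event 3: A_seq=5464 A_ack=364 B_seq=364 B_ack=5000
After event 4: A_seq=5464 A_ack=441 B_seq=441 B_ack=5000
After event 5: A_seq=5644 A_ack=441 B_seq=441 B_ack=5000
After event 6: A_seq=5644 A_ack=563 B_seq=563 B_ack=5000

5644 563 563 5000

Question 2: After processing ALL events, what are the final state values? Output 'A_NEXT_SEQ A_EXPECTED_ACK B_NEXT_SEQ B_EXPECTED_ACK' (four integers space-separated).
After event 0: A_seq=5095 A_ack=200 B_seq=200 B_ack=5000
After event 1: A_seq=5274 A_ack=200 B_seq=200 B_ack=5000
After event 2: A_seq=5274 A_ack=364 B_seq=364 B_ack=5000
After event 3: A_seq=5464 A_ack=364 B_seq=364 B_ack=5000
After event 4: A_seq=5464 A_ack=441 B_seq=441 B_ack=5000
After event 5: A_seq=5644 A_ack=441 B_seq=441 B_ack=5000
After event 6: A_seq=5644 A_ack=563 B_seq=563 B_ack=5000
After event 7: A_seq=5736 A_ack=563 B_seq=563 B_ack=5000

Answer: 5736 563 563 5000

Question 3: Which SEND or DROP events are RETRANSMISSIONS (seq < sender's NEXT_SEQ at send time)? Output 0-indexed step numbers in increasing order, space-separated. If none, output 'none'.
Answer: none

Derivation:
Step 0: DROP seq=5000 -> fresh
Step 1: SEND seq=5095 -> fresh
Step 2: SEND seq=200 -> fresh
Step 3: SEND seq=5274 -> fresh
Step 4: SEND seq=364 -> fresh
Step 5: SEND seq=5464 -> fresh
Step 6: SEND seq=441 -> fresh
Step 7: SEND seq=5644 -> fresh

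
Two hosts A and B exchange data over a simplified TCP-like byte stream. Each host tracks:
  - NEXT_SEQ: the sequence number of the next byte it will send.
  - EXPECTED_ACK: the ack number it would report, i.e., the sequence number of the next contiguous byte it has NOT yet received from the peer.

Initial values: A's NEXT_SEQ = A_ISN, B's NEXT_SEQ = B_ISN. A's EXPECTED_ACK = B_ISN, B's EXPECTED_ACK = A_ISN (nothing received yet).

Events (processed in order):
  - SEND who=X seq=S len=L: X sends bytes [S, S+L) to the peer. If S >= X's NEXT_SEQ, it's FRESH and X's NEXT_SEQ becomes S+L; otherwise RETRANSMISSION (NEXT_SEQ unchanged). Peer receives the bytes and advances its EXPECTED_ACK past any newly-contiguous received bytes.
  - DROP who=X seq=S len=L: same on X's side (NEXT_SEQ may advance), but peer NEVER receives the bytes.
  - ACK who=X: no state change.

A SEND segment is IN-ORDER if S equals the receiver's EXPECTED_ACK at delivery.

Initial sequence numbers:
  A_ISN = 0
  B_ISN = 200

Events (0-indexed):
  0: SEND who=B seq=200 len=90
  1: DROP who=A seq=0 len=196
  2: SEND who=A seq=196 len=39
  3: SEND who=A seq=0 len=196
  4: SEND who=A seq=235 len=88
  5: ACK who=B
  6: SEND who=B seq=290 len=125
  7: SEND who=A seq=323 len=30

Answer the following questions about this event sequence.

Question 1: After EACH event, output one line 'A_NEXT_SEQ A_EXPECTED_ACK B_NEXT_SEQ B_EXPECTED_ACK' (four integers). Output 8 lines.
0 290 290 0
196 290 290 0
235 290 290 0
235 290 290 235
323 290 290 323
323 290 290 323
323 415 415 323
353 415 415 353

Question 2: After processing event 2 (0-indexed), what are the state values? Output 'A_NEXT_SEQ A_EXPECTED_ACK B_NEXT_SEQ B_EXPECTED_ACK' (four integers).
After event 0: A_seq=0 A_ack=290 B_seq=290 B_ack=0
After event 1: A_seq=196 A_ack=290 B_seq=290 B_ack=0
After event 2: A_seq=235 A_ack=290 B_seq=290 B_ack=0

235 290 290 0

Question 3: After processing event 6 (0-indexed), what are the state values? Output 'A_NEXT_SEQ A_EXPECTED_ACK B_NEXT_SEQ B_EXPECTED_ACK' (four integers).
After event 0: A_seq=0 A_ack=290 B_seq=290 B_ack=0
After event 1: A_seq=196 A_ack=290 B_seq=290 B_ack=0
After event 2: A_seq=235 A_ack=290 B_seq=290 B_ack=0
After event 3: A_seq=235 A_ack=290 B_seq=290 B_ack=235
After event 4: A_seq=323 A_ack=290 B_seq=290 B_ack=323
After event 5: A_seq=323 A_ack=290 B_seq=290 B_ack=323
After event 6: A_seq=323 A_ack=415 B_seq=415 B_ack=323

323 415 415 323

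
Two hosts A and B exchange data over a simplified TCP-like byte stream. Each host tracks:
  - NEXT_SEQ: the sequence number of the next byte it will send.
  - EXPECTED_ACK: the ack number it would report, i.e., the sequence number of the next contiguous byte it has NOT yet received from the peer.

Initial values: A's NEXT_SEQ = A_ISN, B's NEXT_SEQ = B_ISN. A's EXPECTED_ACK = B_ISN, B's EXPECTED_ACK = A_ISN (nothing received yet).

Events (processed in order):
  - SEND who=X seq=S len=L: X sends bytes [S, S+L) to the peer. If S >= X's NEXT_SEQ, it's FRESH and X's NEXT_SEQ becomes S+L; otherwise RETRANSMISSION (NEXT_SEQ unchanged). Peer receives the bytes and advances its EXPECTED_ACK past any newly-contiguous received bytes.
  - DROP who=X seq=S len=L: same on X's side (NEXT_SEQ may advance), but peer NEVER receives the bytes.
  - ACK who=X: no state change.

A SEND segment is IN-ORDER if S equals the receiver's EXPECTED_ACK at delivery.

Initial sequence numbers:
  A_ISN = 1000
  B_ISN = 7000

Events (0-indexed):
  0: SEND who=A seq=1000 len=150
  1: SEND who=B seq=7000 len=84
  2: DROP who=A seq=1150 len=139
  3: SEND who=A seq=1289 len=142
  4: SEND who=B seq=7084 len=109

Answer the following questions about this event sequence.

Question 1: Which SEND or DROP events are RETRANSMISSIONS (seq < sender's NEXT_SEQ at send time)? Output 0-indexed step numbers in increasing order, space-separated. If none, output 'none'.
Step 0: SEND seq=1000 -> fresh
Step 1: SEND seq=7000 -> fresh
Step 2: DROP seq=1150 -> fresh
Step 3: SEND seq=1289 -> fresh
Step 4: SEND seq=7084 -> fresh

Answer: none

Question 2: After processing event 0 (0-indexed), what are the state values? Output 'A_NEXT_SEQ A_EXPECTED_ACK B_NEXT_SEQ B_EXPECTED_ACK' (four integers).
After event 0: A_seq=1150 A_ack=7000 B_seq=7000 B_ack=1150

1150 7000 7000 1150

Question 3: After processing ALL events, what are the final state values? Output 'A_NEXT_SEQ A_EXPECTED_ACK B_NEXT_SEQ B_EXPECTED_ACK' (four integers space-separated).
Answer: 1431 7193 7193 1150

Derivation:
After event 0: A_seq=1150 A_ack=7000 B_seq=7000 B_ack=1150
After event 1: A_seq=1150 A_ack=7084 B_seq=7084 B_ack=1150
After event 2: A_seq=1289 A_ack=7084 B_seq=7084 B_ack=1150
After event 3: A_seq=1431 A_ack=7084 B_seq=7084 B_ack=1150
After event 4: A_seq=1431 A_ack=7193 B_seq=7193 B_ack=1150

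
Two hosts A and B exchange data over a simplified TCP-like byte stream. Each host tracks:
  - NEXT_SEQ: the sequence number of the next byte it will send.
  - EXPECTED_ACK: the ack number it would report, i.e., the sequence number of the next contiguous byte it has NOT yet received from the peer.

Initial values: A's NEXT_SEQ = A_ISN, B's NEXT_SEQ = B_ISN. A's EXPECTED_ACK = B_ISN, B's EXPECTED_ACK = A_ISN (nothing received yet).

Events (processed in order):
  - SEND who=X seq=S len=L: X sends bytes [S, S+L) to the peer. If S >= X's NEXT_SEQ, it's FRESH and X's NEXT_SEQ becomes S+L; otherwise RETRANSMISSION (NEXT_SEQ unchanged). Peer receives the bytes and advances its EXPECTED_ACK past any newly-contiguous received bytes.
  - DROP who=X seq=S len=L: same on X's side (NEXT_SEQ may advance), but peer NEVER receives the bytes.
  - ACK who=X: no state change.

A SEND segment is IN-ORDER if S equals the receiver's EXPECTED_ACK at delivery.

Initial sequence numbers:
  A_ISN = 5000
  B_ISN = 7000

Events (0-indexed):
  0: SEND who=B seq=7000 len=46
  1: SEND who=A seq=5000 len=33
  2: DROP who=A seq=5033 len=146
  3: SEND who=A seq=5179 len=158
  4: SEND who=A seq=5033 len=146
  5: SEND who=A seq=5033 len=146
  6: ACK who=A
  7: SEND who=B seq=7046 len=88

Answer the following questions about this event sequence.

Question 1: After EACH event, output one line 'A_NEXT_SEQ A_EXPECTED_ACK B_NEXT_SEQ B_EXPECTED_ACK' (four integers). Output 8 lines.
5000 7046 7046 5000
5033 7046 7046 5033
5179 7046 7046 5033
5337 7046 7046 5033
5337 7046 7046 5337
5337 7046 7046 5337
5337 7046 7046 5337
5337 7134 7134 5337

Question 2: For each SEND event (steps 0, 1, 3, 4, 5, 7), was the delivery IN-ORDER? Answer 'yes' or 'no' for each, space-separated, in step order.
Answer: yes yes no yes no yes

Derivation:
Step 0: SEND seq=7000 -> in-order
Step 1: SEND seq=5000 -> in-order
Step 3: SEND seq=5179 -> out-of-order
Step 4: SEND seq=5033 -> in-order
Step 5: SEND seq=5033 -> out-of-order
Step 7: SEND seq=7046 -> in-order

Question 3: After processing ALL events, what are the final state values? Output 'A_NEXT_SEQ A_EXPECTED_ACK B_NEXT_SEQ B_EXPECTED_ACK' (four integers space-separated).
After event 0: A_seq=5000 A_ack=7046 B_seq=7046 B_ack=5000
After event 1: A_seq=5033 A_ack=7046 B_seq=7046 B_ack=5033
After event 2: A_seq=5179 A_ack=7046 B_seq=7046 B_ack=5033
After event 3: A_seq=5337 A_ack=7046 B_seq=7046 B_ack=5033
After event 4: A_seq=5337 A_ack=7046 B_seq=7046 B_ack=5337
After event 5: A_seq=5337 A_ack=7046 B_seq=7046 B_ack=5337
After event 6: A_seq=5337 A_ack=7046 B_seq=7046 B_ack=5337
After event 7: A_seq=5337 A_ack=7134 B_seq=7134 B_ack=5337

Answer: 5337 7134 7134 5337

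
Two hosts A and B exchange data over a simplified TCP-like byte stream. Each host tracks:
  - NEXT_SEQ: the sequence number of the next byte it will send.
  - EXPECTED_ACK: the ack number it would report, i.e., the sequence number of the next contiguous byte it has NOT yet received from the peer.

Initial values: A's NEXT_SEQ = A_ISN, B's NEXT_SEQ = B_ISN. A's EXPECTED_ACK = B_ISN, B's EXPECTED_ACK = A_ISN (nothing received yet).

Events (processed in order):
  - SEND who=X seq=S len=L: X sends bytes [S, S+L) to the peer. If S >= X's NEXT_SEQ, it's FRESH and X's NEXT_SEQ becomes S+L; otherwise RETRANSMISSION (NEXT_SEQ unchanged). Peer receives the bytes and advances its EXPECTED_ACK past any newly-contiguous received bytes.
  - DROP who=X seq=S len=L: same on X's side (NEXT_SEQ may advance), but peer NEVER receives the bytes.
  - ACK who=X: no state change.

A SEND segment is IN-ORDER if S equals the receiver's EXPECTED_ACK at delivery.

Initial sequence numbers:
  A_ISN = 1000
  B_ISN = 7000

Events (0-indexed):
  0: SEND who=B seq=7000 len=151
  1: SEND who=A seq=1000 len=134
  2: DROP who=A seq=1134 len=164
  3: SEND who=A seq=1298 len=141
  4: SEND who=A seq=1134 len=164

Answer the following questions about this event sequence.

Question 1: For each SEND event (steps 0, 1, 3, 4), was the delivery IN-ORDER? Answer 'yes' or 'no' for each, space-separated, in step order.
Step 0: SEND seq=7000 -> in-order
Step 1: SEND seq=1000 -> in-order
Step 3: SEND seq=1298 -> out-of-order
Step 4: SEND seq=1134 -> in-order

Answer: yes yes no yes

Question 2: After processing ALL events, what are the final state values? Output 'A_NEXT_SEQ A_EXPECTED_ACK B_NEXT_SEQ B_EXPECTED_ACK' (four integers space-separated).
After event 0: A_seq=1000 A_ack=7151 B_seq=7151 B_ack=1000
After event 1: A_seq=1134 A_ack=7151 B_seq=7151 B_ack=1134
After event 2: A_seq=1298 A_ack=7151 B_seq=7151 B_ack=1134
After event 3: A_seq=1439 A_ack=7151 B_seq=7151 B_ack=1134
After event 4: A_seq=1439 A_ack=7151 B_seq=7151 B_ack=1439

Answer: 1439 7151 7151 1439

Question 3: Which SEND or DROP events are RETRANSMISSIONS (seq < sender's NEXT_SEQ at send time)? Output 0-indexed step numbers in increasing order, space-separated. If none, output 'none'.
Answer: 4

Derivation:
Step 0: SEND seq=7000 -> fresh
Step 1: SEND seq=1000 -> fresh
Step 2: DROP seq=1134 -> fresh
Step 3: SEND seq=1298 -> fresh
Step 4: SEND seq=1134 -> retransmit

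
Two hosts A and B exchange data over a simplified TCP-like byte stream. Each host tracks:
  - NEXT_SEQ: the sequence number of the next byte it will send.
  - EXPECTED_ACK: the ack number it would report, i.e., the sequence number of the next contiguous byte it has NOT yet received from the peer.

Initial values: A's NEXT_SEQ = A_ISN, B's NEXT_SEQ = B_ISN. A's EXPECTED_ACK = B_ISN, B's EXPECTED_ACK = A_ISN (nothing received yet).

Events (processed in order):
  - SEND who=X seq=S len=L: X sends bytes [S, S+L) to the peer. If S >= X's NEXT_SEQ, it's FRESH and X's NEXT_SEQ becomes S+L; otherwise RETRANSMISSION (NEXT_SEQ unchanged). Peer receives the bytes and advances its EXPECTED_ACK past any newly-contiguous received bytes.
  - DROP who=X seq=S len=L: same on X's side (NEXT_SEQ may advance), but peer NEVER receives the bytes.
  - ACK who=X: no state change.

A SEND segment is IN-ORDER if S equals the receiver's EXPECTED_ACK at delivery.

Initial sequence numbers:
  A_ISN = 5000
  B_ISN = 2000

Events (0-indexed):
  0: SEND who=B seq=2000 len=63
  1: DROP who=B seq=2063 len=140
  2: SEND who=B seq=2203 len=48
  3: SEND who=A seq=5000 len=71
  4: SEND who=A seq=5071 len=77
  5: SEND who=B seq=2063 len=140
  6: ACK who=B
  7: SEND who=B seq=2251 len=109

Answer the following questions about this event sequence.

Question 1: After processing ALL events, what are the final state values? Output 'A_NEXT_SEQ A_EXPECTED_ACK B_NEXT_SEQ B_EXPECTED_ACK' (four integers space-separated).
Answer: 5148 2360 2360 5148

Derivation:
After event 0: A_seq=5000 A_ack=2063 B_seq=2063 B_ack=5000
After event 1: A_seq=5000 A_ack=2063 B_seq=2203 B_ack=5000
After event 2: A_seq=5000 A_ack=2063 B_seq=2251 B_ack=5000
After event 3: A_seq=5071 A_ack=2063 B_seq=2251 B_ack=5071
After event 4: A_seq=5148 A_ack=2063 B_seq=2251 B_ack=5148
After event 5: A_seq=5148 A_ack=2251 B_seq=2251 B_ack=5148
After event 6: A_seq=5148 A_ack=2251 B_seq=2251 B_ack=5148
After event 7: A_seq=5148 A_ack=2360 B_seq=2360 B_ack=5148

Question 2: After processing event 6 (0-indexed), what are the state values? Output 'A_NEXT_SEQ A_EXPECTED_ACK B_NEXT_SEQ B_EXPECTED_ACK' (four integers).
After event 0: A_seq=5000 A_ack=2063 B_seq=2063 B_ack=5000
After event 1: A_seq=5000 A_ack=2063 B_seq=2203 B_ack=5000
After event 2: A_seq=5000 A_ack=2063 B_seq=2251 B_ack=5000
After event 3: A_seq=5071 A_ack=2063 B_seq=2251 B_ack=5071
After event 4: A_seq=5148 A_ack=2063 B_seq=2251 B_ack=5148
After event 5: A_seq=5148 A_ack=2251 B_seq=2251 B_ack=5148
After event 6: A_seq=5148 A_ack=2251 B_seq=2251 B_ack=5148

5148 2251 2251 5148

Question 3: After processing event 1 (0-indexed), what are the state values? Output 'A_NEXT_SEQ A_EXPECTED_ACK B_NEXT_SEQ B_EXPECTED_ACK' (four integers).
After event 0: A_seq=5000 A_ack=2063 B_seq=2063 B_ack=5000
After event 1: A_seq=5000 A_ack=2063 B_seq=2203 B_ack=5000

5000 2063 2203 5000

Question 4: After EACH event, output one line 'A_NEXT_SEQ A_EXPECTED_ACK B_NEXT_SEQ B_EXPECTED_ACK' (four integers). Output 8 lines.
5000 2063 2063 5000
5000 2063 2203 5000
5000 2063 2251 5000
5071 2063 2251 5071
5148 2063 2251 5148
5148 2251 2251 5148
5148 2251 2251 5148
5148 2360 2360 5148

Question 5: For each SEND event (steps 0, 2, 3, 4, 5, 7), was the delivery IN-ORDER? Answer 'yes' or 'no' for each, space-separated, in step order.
Answer: yes no yes yes yes yes

Derivation:
Step 0: SEND seq=2000 -> in-order
Step 2: SEND seq=2203 -> out-of-order
Step 3: SEND seq=5000 -> in-order
Step 4: SEND seq=5071 -> in-order
Step 5: SEND seq=2063 -> in-order
Step 7: SEND seq=2251 -> in-order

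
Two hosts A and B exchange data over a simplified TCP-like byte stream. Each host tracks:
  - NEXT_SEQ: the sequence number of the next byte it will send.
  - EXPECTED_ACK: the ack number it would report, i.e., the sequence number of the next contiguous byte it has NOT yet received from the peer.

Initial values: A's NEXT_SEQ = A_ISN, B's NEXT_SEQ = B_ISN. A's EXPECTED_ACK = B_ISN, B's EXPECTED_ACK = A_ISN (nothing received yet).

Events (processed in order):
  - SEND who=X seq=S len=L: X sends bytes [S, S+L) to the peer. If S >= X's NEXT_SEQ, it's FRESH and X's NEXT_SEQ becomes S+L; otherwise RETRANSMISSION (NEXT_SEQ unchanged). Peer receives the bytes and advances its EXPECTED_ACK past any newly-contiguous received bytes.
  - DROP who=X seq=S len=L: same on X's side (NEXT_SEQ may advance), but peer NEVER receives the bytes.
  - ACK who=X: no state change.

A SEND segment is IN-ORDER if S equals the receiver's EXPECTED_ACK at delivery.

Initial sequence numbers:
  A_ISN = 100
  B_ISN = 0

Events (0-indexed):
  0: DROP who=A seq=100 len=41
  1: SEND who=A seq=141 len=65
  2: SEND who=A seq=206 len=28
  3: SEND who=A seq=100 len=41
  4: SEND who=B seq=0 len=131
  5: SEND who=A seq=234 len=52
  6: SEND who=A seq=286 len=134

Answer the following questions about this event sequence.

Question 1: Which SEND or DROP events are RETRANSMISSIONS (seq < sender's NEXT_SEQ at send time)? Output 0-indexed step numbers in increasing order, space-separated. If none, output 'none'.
Answer: 3

Derivation:
Step 0: DROP seq=100 -> fresh
Step 1: SEND seq=141 -> fresh
Step 2: SEND seq=206 -> fresh
Step 3: SEND seq=100 -> retransmit
Step 4: SEND seq=0 -> fresh
Step 5: SEND seq=234 -> fresh
Step 6: SEND seq=286 -> fresh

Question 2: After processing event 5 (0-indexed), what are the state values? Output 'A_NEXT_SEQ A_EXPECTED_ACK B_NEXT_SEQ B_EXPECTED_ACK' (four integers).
After event 0: A_seq=141 A_ack=0 B_seq=0 B_ack=100
After event 1: A_seq=206 A_ack=0 B_seq=0 B_ack=100
After event 2: A_seq=234 A_ack=0 B_seq=0 B_ack=100
After event 3: A_seq=234 A_ack=0 B_seq=0 B_ack=234
After event 4: A_seq=234 A_ack=131 B_seq=131 B_ack=234
After event 5: A_seq=286 A_ack=131 B_seq=131 B_ack=286

286 131 131 286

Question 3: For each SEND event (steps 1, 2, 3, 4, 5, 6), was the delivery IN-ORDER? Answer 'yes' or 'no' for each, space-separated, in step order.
Step 1: SEND seq=141 -> out-of-order
Step 2: SEND seq=206 -> out-of-order
Step 3: SEND seq=100 -> in-order
Step 4: SEND seq=0 -> in-order
Step 5: SEND seq=234 -> in-order
Step 6: SEND seq=286 -> in-order

Answer: no no yes yes yes yes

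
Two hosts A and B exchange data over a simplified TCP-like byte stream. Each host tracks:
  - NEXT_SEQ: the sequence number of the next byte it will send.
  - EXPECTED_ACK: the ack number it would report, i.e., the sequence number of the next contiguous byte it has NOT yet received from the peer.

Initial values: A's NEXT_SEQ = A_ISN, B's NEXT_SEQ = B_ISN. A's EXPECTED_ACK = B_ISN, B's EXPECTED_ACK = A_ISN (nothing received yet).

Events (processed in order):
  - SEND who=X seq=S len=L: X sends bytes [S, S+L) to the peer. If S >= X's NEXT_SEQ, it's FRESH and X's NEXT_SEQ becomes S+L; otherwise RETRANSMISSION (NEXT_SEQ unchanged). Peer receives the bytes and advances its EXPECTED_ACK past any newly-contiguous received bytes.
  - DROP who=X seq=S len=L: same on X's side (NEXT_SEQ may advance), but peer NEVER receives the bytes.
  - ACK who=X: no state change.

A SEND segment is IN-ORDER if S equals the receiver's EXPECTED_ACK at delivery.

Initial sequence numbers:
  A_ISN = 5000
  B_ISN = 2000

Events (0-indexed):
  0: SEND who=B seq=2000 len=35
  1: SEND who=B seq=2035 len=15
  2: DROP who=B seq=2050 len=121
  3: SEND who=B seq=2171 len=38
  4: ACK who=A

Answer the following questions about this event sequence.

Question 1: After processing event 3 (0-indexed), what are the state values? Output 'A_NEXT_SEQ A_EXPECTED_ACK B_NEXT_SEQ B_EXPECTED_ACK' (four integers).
After event 0: A_seq=5000 A_ack=2035 B_seq=2035 B_ack=5000
After event 1: A_seq=5000 A_ack=2050 B_seq=2050 B_ack=5000
After event 2: A_seq=5000 A_ack=2050 B_seq=2171 B_ack=5000
After event 3: A_seq=5000 A_ack=2050 B_seq=2209 B_ack=5000

5000 2050 2209 5000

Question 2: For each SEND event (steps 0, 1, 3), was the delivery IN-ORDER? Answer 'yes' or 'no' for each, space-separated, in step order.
Answer: yes yes no

Derivation:
Step 0: SEND seq=2000 -> in-order
Step 1: SEND seq=2035 -> in-order
Step 3: SEND seq=2171 -> out-of-order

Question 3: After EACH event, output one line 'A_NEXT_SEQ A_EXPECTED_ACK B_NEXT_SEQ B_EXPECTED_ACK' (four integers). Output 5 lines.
5000 2035 2035 5000
5000 2050 2050 5000
5000 2050 2171 5000
5000 2050 2209 5000
5000 2050 2209 5000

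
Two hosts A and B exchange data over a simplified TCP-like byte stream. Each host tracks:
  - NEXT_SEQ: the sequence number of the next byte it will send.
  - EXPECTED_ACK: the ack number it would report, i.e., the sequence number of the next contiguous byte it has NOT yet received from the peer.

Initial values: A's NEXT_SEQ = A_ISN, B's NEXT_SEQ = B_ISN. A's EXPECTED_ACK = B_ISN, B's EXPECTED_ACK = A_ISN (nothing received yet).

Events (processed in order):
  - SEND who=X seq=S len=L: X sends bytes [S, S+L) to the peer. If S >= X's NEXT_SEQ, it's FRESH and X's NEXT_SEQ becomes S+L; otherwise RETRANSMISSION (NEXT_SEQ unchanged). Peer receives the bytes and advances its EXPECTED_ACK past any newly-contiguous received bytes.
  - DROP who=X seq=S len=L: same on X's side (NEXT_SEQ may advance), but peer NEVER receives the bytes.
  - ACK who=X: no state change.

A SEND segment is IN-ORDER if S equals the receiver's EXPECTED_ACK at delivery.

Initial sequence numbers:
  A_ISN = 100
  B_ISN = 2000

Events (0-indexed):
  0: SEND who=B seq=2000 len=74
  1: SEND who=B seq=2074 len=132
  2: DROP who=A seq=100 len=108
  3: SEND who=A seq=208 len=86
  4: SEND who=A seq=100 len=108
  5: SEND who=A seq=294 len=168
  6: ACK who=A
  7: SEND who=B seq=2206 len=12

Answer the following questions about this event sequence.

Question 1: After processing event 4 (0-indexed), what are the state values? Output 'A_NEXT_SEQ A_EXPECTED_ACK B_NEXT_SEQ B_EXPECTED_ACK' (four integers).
After event 0: A_seq=100 A_ack=2074 B_seq=2074 B_ack=100
After event 1: A_seq=100 A_ack=2206 B_seq=2206 B_ack=100
After event 2: A_seq=208 A_ack=2206 B_seq=2206 B_ack=100
After event 3: A_seq=294 A_ack=2206 B_seq=2206 B_ack=100
After event 4: A_seq=294 A_ack=2206 B_seq=2206 B_ack=294

294 2206 2206 294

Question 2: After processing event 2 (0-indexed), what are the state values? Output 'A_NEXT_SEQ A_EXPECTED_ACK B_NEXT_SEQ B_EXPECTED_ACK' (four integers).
After event 0: A_seq=100 A_ack=2074 B_seq=2074 B_ack=100
After event 1: A_seq=100 A_ack=2206 B_seq=2206 B_ack=100
After event 2: A_seq=208 A_ack=2206 B_seq=2206 B_ack=100

208 2206 2206 100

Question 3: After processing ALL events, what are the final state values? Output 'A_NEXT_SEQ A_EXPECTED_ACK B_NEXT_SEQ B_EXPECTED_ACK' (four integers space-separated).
Answer: 462 2218 2218 462

Derivation:
After event 0: A_seq=100 A_ack=2074 B_seq=2074 B_ack=100
After event 1: A_seq=100 A_ack=2206 B_seq=2206 B_ack=100
After event 2: A_seq=208 A_ack=2206 B_seq=2206 B_ack=100
After event 3: A_seq=294 A_ack=2206 B_seq=2206 B_ack=100
After event 4: A_seq=294 A_ack=2206 B_seq=2206 B_ack=294
After event 5: A_seq=462 A_ack=2206 B_seq=2206 B_ack=462
After event 6: A_seq=462 A_ack=2206 B_seq=2206 B_ack=462
After event 7: A_seq=462 A_ack=2218 B_seq=2218 B_ack=462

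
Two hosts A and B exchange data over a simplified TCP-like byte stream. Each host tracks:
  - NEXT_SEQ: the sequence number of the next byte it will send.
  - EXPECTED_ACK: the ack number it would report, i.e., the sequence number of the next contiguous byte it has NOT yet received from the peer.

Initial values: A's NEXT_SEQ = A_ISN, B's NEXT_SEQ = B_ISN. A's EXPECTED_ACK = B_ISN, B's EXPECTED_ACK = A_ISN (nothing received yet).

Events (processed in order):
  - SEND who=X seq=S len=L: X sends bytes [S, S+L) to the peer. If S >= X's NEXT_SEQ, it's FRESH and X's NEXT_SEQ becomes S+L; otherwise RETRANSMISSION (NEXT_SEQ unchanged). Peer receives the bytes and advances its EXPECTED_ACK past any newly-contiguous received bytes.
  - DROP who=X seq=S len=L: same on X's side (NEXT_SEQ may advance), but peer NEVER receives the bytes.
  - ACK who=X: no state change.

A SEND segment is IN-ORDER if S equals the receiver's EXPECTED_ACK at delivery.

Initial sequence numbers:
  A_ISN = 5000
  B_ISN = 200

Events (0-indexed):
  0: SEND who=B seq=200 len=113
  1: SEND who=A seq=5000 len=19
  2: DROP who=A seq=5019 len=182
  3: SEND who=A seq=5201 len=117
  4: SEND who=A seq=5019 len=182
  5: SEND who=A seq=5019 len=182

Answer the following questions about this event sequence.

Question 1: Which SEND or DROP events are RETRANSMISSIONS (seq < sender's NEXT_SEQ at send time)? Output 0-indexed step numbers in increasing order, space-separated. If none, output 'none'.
Answer: 4 5

Derivation:
Step 0: SEND seq=200 -> fresh
Step 1: SEND seq=5000 -> fresh
Step 2: DROP seq=5019 -> fresh
Step 3: SEND seq=5201 -> fresh
Step 4: SEND seq=5019 -> retransmit
Step 5: SEND seq=5019 -> retransmit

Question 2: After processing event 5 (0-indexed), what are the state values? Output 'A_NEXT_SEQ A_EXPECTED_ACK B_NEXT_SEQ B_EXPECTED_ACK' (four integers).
After event 0: A_seq=5000 A_ack=313 B_seq=313 B_ack=5000
After event 1: A_seq=5019 A_ack=313 B_seq=313 B_ack=5019
After event 2: A_seq=5201 A_ack=313 B_seq=313 B_ack=5019
After event 3: A_seq=5318 A_ack=313 B_seq=313 B_ack=5019
After event 4: A_seq=5318 A_ack=313 B_seq=313 B_ack=5318
After event 5: A_seq=5318 A_ack=313 B_seq=313 B_ack=5318

5318 313 313 5318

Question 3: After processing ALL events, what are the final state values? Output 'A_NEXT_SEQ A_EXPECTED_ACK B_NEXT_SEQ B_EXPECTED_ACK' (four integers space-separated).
After event 0: A_seq=5000 A_ack=313 B_seq=313 B_ack=5000
After event 1: A_seq=5019 A_ack=313 B_seq=313 B_ack=5019
After event 2: A_seq=5201 A_ack=313 B_seq=313 B_ack=5019
After event 3: A_seq=5318 A_ack=313 B_seq=313 B_ack=5019
After event 4: A_seq=5318 A_ack=313 B_seq=313 B_ack=5318
After event 5: A_seq=5318 A_ack=313 B_seq=313 B_ack=5318

Answer: 5318 313 313 5318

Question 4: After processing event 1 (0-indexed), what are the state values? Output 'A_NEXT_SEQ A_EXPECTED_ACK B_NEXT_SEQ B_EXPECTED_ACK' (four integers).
After event 0: A_seq=5000 A_ack=313 B_seq=313 B_ack=5000
After event 1: A_seq=5019 A_ack=313 B_seq=313 B_ack=5019

5019 313 313 5019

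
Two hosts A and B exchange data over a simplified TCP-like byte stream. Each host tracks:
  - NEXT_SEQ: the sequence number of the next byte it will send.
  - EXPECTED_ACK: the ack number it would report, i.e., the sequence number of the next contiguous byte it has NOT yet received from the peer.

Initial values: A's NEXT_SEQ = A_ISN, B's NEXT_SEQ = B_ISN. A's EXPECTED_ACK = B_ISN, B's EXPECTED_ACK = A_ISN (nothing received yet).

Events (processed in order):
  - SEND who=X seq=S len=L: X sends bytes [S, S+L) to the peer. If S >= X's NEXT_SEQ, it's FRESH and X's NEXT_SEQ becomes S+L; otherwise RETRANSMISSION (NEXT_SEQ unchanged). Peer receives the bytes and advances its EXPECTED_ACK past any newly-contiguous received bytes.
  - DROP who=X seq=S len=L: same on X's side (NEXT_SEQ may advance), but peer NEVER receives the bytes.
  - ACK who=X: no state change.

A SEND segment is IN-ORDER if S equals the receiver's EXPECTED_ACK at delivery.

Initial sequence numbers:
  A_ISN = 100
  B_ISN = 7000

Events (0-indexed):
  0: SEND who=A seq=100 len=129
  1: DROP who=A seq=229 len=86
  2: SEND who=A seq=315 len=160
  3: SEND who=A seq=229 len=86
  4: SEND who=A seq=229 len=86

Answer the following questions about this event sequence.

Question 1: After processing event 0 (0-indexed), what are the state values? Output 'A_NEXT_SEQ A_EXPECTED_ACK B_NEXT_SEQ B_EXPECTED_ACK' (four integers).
After event 0: A_seq=229 A_ack=7000 B_seq=7000 B_ack=229

229 7000 7000 229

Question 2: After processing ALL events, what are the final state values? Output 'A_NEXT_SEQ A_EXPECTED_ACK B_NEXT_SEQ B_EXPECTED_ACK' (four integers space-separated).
After event 0: A_seq=229 A_ack=7000 B_seq=7000 B_ack=229
After event 1: A_seq=315 A_ack=7000 B_seq=7000 B_ack=229
After event 2: A_seq=475 A_ack=7000 B_seq=7000 B_ack=229
After event 3: A_seq=475 A_ack=7000 B_seq=7000 B_ack=475
After event 4: A_seq=475 A_ack=7000 B_seq=7000 B_ack=475

Answer: 475 7000 7000 475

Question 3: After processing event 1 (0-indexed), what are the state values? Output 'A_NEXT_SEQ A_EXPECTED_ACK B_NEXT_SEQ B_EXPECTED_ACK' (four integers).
After event 0: A_seq=229 A_ack=7000 B_seq=7000 B_ack=229
After event 1: A_seq=315 A_ack=7000 B_seq=7000 B_ack=229

315 7000 7000 229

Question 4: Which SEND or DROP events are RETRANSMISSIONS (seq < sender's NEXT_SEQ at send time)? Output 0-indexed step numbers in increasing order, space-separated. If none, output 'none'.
Step 0: SEND seq=100 -> fresh
Step 1: DROP seq=229 -> fresh
Step 2: SEND seq=315 -> fresh
Step 3: SEND seq=229 -> retransmit
Step 4: SEND seq=229 -> retransmit

Answer: 3 4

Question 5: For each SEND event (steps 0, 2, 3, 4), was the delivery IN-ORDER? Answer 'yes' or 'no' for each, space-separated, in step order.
Step 0: SEND seq=100 -> in-order
Step 2: SEND seq=315 -> out-of-order
Step 3: SEND seq=229 -> in-order
Step 4: SEND seq=229 -> out-of-order

Answer: yes no yes no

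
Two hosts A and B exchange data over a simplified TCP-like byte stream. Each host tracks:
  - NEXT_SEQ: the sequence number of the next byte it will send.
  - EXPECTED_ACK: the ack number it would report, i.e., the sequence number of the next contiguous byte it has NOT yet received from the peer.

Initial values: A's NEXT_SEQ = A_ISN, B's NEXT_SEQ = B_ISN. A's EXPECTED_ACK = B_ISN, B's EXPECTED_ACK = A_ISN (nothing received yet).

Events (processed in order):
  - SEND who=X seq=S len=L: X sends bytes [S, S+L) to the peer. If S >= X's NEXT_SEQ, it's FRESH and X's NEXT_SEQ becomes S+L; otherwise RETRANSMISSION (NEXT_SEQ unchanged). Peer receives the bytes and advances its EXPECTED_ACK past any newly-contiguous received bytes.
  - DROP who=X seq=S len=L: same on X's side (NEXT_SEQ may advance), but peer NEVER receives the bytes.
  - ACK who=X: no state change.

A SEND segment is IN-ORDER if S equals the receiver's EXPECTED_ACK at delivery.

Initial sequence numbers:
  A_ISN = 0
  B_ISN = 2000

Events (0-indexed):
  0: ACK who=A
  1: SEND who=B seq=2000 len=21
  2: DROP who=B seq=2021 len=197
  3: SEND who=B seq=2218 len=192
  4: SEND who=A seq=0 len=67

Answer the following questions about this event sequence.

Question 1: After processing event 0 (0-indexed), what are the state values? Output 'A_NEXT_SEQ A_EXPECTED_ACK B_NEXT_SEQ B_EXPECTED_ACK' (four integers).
After event 0: A_seq=0 A_ack=2000 B_seq=2000 B_ack=0

0 2000 2000 0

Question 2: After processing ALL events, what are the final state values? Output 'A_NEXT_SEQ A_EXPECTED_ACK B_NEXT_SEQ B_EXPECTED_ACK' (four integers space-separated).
Answer: 67 2021 2410 67

Derivation:
After event 0: A_seq=0 A_ack=2000 B_seq=2000 B_ack=0
After event 1: A_seq=0 A_ack=2021 B_seq=2021 B_ack=0
After event 2: A_seq=0 A_ack=2021 B_seq=2218 B_ack=0
After event 3: A_seq=0 A_ack=2021 B_seq=2410 B_ack=0
After event 4: A_seq=67 A_ack=2021 B_seq=2410 B_ack=67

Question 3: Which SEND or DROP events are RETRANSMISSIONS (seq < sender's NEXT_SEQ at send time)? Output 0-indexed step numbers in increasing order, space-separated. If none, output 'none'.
Step 1: SEND seq=2000 -> fresh
Step 2: DROP seq=2021 -> fresh
Step 3: SEND seq=2218 -> fresh
Step 4: SEND seq=0 -> fresh

Answer: none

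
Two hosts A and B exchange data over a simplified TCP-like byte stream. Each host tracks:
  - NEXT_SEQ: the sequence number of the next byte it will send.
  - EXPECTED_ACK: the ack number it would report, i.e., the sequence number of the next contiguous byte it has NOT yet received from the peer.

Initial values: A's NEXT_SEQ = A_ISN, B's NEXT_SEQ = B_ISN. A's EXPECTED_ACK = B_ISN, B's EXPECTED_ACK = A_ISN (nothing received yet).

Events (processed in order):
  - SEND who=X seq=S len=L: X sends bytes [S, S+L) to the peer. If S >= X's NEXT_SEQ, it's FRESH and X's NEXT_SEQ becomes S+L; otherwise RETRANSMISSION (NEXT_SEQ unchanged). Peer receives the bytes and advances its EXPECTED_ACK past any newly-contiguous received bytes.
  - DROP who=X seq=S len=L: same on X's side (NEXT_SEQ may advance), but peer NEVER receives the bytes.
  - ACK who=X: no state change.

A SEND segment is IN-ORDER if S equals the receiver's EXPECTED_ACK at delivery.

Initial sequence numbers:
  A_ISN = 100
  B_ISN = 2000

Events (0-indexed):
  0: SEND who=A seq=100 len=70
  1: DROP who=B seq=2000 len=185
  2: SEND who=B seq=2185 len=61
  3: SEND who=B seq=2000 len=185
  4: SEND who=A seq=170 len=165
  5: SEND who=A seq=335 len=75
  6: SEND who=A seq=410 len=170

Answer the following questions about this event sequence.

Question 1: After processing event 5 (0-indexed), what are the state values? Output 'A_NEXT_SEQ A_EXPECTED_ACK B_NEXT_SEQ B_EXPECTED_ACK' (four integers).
After event 0: A_seq=170 A_ack=2000 B_seq=2000 B_ack=170
After event 1: A_seq=170 A_ack=2000 B_seq=2185 B_ack=170
After event 2: A_seq=170 A_ack=2000 B_seq=2246 B_ack=170
After event 3: A_seq=170 A_ack=2246 B_seq=2246 B_ack=170
After event 4: A_seq=335 A_ack=2246 B_seq=2246 B_ack=335
After event 5: A_seq=410 A_ack=2246 B_seq=2246 B_ack=410

410 2246 2246 410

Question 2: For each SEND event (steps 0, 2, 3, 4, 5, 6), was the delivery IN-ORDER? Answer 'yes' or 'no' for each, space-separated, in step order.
Step 0: SEND seq=100 -> in-order
Step 2: SEND seq=2185 -> out-of-order
Step 3: SEND seq=2000 -> in-order
Step 4: SEND seq=170 -> in-order
Step 5: SEND seq=335 -> in-order
Step 6: SEND seq=410 -> in-order

Answer: yes no yes yes yes yes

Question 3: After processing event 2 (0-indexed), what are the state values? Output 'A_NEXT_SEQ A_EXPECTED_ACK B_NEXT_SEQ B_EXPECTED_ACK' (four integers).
After event 0: A_seq=170 A_ack=2000 B_seq=2000 B_ack=170
After event 1: A_seq=170 A_ack=2000 B_seq=2185 B_ack=170
After event 2: A_seq=170 A_ack=2000 B_seq=2246 B_ack=170

170 2000 2246 170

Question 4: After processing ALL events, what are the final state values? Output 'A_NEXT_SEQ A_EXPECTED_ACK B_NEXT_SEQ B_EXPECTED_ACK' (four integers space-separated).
After event 0: A_seq=170 A_ack=2000 B_seq=2000 B_ack=170
After event 1: A_seq=170 A_ack=2000 B_seq=2185 B_ack=170
After event 2: A_seq=170 A_ack=2000 B_seq=2246 B_ack=170
After event 3: A_seq=170 A_ack=2246 B_seq=2246 B_ack=170
After event 4: A_seq=335 A_ack=2246 B_seq=2246 B_ack=335
After event 5: A_seq=410 A_ack=2246 B_seq=2246 B_ack=410
After event 6: A_seq=580 A_ack=2246 B_seq=2246 B_ack=580

Answer: 580 2246 2246 580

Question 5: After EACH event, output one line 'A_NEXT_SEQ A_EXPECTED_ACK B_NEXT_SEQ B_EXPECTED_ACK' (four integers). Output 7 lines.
170 2000 2000 170
170 2000 2185 170
170 2000 2246 170
170 2246 2246 170
335 2246 2246 335
410 2246 2246 410
580 2246 2246 580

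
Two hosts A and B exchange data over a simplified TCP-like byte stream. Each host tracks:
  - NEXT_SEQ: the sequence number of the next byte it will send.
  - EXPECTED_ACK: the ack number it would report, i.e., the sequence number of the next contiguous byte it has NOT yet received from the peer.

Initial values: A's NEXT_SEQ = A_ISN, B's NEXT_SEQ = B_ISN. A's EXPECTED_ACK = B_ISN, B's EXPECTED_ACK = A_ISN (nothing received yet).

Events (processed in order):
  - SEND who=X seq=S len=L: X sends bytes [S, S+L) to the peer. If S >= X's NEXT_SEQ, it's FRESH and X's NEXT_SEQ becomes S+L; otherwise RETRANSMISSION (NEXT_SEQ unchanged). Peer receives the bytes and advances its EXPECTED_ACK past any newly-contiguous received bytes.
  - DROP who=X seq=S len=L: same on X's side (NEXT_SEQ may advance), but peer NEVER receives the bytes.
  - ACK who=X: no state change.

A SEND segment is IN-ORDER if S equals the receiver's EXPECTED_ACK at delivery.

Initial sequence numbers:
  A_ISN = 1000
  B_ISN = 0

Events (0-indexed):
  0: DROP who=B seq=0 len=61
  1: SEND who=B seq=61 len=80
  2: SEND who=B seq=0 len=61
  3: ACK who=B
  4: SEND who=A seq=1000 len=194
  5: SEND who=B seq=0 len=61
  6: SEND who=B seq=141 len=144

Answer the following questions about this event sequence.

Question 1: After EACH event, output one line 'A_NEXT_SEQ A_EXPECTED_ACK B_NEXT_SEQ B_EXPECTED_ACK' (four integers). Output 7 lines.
1000 0 61 1000
1000 0 141 1000
1000 141 141 1000
1000 141 141 1000
1194 141 141 1194
1194 141 141 1194
1194 285 285 1194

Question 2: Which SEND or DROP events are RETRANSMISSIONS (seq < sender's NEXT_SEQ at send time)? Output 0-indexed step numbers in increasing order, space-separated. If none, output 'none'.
Step 0: DROP seq=0 -> fresh
Step 1: SEND seq=61 -> fresh
Step 2: SEND seq=0 -> retransmit
Step 4: SEND seq=1000 -> fresh
Step 5: SEND seq=0 -> retransmit
Step 6: SEND seq=141 -> fresh

Answer: 2 5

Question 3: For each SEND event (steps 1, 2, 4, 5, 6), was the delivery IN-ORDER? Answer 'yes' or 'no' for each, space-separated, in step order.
Answer: no yes yes no yes

Derivation:
Step 1: SEND seq=61 -> out-of-order
Step 2: SEND seq=0 -> in-order
Step 4: SEND seq=1000 -> in-order
Step 5: SEND seq=0 -> out-of-order
Step 6: SEND seq=141 -> in-order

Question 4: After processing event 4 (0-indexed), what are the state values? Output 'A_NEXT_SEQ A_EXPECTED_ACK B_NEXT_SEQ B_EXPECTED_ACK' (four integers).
After event 0: A_seq=1000 A_ack=0 B_seq=61 B_ack=1000
After event 1: A_seq=1000 A_ack=0 B_seq=141 B_ack=1000
After event 2: A_seq=1000 A_ack=141 B_seq=141 B_ack=1000
After event 3: A_seq=1000 A_ack=141 B_seq=141 B_ack=1000
After event 4: A_seq=1194 A_ack=141 B_seq=141 B_ack=1194

1194 141 141 1194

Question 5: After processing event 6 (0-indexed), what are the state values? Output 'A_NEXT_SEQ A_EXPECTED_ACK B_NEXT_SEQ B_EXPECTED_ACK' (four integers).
After event 0: A_seq=1000 A_ack=0 B_seq=61 B_ack=1000
After event 1: A_seq=1000 A_ack=0 B_seq=141 B_ack=1000
After event 2: A_seq=1000 A_ack=141 B_seq=141 B_ack=1000
After event 3: A_seq=1000 A_ack=141 B_seq=141 B_ack=1000
After event 4: A_seq=1194 A_ack=141 B_seq=141 B_ack=1194
After event 5: A_seq=1194 A_ack=141 B_seq=141 B_ack=1194
After event 6: A_seq=1194 A_ack=285 B_seq=285 B_ack=1194

1194 285 285 1194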